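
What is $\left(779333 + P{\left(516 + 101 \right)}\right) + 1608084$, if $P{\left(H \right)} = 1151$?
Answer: $2388568$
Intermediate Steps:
$\left(779333 + P{\left(516 + 101 \right)}\right) + 1608084 = \left(779333 + 1151\right) + 1608084 = 780484 + 1608084 = 2388568$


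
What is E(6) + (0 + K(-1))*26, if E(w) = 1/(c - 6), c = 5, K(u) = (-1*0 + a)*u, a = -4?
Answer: 103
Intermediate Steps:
K(u) = -4*u (K(u) = (-1*0 - 4)*u = (0 - 4)*u = -4*u)
E(w) = -1 (E(w) = 1/(5 - 6) = 1/(-1) = -1)
E(6) + (0 + K(-1))*26 = -1 + (0 - 4*(-1))*26 = -1 + (0 + 4)*26 = -1 + 4*26 = -1 + 104 = 103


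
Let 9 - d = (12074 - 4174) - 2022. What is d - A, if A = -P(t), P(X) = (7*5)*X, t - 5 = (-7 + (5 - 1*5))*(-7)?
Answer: -3979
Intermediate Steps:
d = -5869 (d = 9 - ((12074 - 4174) - 2022) = 9 - (7900 - 2022) = 9 - 1*5878 = 9 - 5878 = -5869)
t = 54 (t = 5 + (-7 + (5 - 1*5))*(-7) = 5 + (-7 + (5 - 5))*(-7) = 5 + (-7 + 0)*(-7) = 5 - 7*(-7) = 5 + 49 = 54)
P(X) = 35*X
A = -1890 (A = -35*54 = -1*1890 = -1890)
d - A = -5869 - 1*(-1890) = -5869 + 1890 = -3979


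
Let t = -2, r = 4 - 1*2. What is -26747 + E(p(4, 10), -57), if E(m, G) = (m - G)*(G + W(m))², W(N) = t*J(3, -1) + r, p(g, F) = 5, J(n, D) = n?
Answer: 203955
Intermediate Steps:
r = 2 (r = 4 - 2 = 2)
W(N) = -4 (W(N) = -2*3 + 2 = -6 + 2 = -4)
E(m, G) = (-4 + G)²*(m - G) (E(m, G) = (m - G)*(G - 4)² = (m - G)*(-4 + G)² = (-4 + G)²*(m - G))
-26747 + E(p(4, 10), -57) = -26747 + (-4 - 57)²*(5 - 1*(-57)) = -26747 + (-61)²*(5 + 57) = -26747 + 3721*62 = -26747 + 230702 = 203955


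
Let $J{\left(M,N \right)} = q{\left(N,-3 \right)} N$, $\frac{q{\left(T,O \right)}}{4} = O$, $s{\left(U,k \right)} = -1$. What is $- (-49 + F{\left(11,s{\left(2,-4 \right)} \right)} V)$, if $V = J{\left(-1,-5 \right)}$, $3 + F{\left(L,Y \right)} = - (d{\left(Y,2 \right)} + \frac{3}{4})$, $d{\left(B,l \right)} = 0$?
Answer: $274$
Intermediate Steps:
$q{\left(T,O \right)} = 4 O$
$F{\left(L,Y \right)} = - \frac{15}{4}$ ($F{\left(L,Y \right)} = -3 - \left(0 + \frac{3}{4}\right) = -3 - \frac{3}{4} = - \frac{15}{4}$)
$J{\left(M,N \right)} = - 12 N$ ($J{\left(M,N \right)} = 4 \left(-3\right) N = - 12 N$)
$V = 60$ ($V = \left(-12\right) \left(-5\right) = 60$)
$- (-49 + F{\left(11,s{\left(2,-4 \right)} \right)} V) = - (-49 - 225) = \left(-1\right) \left(-274\right) = 274$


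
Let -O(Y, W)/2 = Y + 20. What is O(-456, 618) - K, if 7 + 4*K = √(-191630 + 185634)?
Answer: 3495/4 - I*√1499/2 ≈ 873.75 - 19.358*I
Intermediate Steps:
O(Y, W) = -40 - 2*Y (O(Y, W) = -2*(Y + 20) = -2*(20 + Y) = -40 - 2*Y)
K = -7/4 + I*√1499/2 (K = -7/4 + √(-191630 + 185634)/4 = -7/4 + √(-5996)/4 = -7/4 + (2*I*√1499)/4 = -7/4 + I*√1499/2 ≈ -1.75 + 19.358*I)
O(-456, 618) - K = (-40 - 2*(-456)) - (-7/4 + I*√1499/2) = (-40 + 912) + (7/4 - I*√1499/2) = 872 + (7/4 - I*√1499/2) = 3495/4 - I*√1499/2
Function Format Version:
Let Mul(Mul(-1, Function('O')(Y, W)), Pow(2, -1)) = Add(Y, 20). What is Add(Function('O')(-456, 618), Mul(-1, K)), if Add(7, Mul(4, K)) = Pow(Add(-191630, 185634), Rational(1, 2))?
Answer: Add(Rational(3495, 4), Mul(Rational(-1, 2), I, Pow(1499, Rational(1, 2)))) ≈ Add(873.75, Mul(-19.358, I))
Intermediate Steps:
Function('O')(Y, W) = Add(-40, Mul(-2, Y)) (Function('O')(Y, W) = Mul(-2, Add(Y, 20)) = Mul(-2, Add(20, Y)) = Add(-40, Mul(-2, Y)))
K = Add(Rational(-7, 4), Mul(Rational(1, 2), I, Pow(1499, Rational(1, 2)))) (K = Add(Rational(-7, 4), Mul(Rational(1, 4), Pow(Add(-191630, 185634), Rational(1, 2)))) = Add(Rational(-7, 4), Mul(Rational(1, 4), Pow(-5996, Rational(1, 2)))) = Add(Rational(-7, 4), Mul(Rational(1, 4), Mul(2, I, Pow(1499, Rational(1, 2))))) = Add(Rational(-7, 4), Mul(Rational(1, 2), I, Pow(1499, Rational(1, 2)))) ≈ Add(-1.7500, Mul(19.358, I)))
Add(Function('O')(-456, 618), Mul(-1, K)) = Add(Add(-40, Mul(-2, -456)), Mul(-1, Add(Rational(-7, 4), Mul(Rational(1, 2), I, Pow(1499, Rational(1, 2)))))) = Add(Add(-40, 912), Add(Rational(7, 4), Mul(Rational(-1, 2), I, Pow(1499, Rational(1, 2))))) = Add(872, Add(Rational(7, 4), Mul(Rational(-1, 2), I, Pow(1499, Rational(1, 2))))) = Add(Rational(3495, 4), Mul(Rational(-1, 2), I, Pow(1499, Rational(1, 2))))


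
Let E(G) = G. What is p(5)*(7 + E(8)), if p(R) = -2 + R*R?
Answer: 345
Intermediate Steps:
p(R) = -2 + R**2
p(5)*(7 + E(8)) = (-2 + 5**2)*(7 + 8) = (-2 + 25)*15 = 23*15 = 345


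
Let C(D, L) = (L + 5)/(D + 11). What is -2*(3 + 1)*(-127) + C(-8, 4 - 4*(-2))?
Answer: 3065/3 ≈ 1021.7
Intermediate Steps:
C(D, L) = (5 + L)/(11 + D)
-2*(3 + 1)*(-127) + C(-8, 4 - 4*(-2)) = -2*(3 + 1)*(-127) + (5 + (4 - 4*(-2)))/(11 - 8) = -2*4*(-127) + (5 + (4 + 8))/3 = -8*(-127) + (5 + 12)/3 = 1016 + (1/3)*17 = 1016 + 17/3 = 3065/3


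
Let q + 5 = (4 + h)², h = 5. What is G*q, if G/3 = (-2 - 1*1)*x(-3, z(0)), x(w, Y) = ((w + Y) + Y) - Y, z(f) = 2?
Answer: 684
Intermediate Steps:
q = 76 (q = -5 + (4 + 5)² = -5 + 9² = -5 + 81 = 76)
x(w, Y) = Y + w (x(w, Y) = ((Y + w) + Y) - Y = (w + 2*Y) - Y = Y + w)
G = 9 (G = 3*((-2 - 1*1)*(2 - 3)) = 3*((-2 - 1)*(-1)) = 3*(-3*(-1)) = 3*3 = 9)
G*q = 9*76 = 684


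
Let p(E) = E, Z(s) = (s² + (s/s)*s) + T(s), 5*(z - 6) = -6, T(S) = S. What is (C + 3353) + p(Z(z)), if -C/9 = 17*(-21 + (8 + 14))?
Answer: 80816/25 ≈ 3232.6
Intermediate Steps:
z = 24/5 (z = 6 + (⅕)*(-6) = 6 - 6/5 = 24/5 ≈ 4.8000)
Z(s) = s² + 2*s (Z(s) = (s² + (s/s)*s) + s = (s² + 1*s) + s = (s² + s) + s = (s + s²) + s = s² + 2*s)
C = -153 (C = -153*(-21 + (8 + 14)) = -153*(-21 + 22) = -153 ≈ -153.00)
(C + 3353) + p(Z(z)) = (-153 + 3353) + 24*(2 + 24/5)/5 = 3200 + (24/5)*(34/5) = 3200 + 816/25 = 80816/25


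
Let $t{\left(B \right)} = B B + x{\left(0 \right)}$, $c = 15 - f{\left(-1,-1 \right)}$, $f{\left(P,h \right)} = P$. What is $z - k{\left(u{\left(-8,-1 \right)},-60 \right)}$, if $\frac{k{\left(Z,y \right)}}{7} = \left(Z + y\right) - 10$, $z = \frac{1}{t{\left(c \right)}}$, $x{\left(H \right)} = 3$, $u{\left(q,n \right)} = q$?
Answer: $\frac{141415}{259} \approx 546.0$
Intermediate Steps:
$c = 16$ ($c = 15 - -1 = 15 + 1 = 16$)
$t{\left(B \right)} = 3 + B^{2}$ ($t{\left(B \right)} = B B + 3 = B^{2} + 3 = 3 + B^{2}$)
$z = \frac{1}{259}$ ($z = \frac{1}{3 + 16^{2}} = \frac{1}{3 + 256} = \frac{1}{259} \approx 0.003861$)
$k{\left(Z,y \right)} = -70 + 7 Z + 7 y$ ($k{\left(Z,y \right)} = 7 \left(\left(Z + y\right) - 10\right) = 7 \left(-10 + Z + y\right) = -70 + 7 Z + 7 y$)
$z - k{\left(u{\left(-8,-1 \right)},-60 \right)} = \frac{1}{259} - \left(-70 + 7 \left(-8\right) + 7 \left(-60\right)\right) = \frac{1}{259} - \left(-70 - 56 - 420\right) = \frac{1}{259} - -546 = \frac{1}{259} + 546 = \frac{141415}{259}$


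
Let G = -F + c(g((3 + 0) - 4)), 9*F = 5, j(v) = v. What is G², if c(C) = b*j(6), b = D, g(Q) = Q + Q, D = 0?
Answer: 25/81 ≈ 0.30864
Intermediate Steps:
g(Q) = 2*Q
b = 0
c(C) = 0 (c(C) = 0*6 = 0)
F = 5/9 (F = (⅑)*5 = 5/9 ≈ 0.55556)
G = -5/9 (G = -1*5/9 + 0 = -5/9 + 0 = -5/9 ≈ -0.55556)
G² = (-5/9)² = 25/81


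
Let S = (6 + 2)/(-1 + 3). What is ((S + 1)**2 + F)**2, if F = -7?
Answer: 324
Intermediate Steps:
S = 4 (S = 8/2 = 8*(1/2) = 4)
((S + 1)**2 + F)**2 = ((4 + 1)**2 - 7)**2 = (5**2 - 7)**2 = (25 - 7)**2 = 18**2 = 324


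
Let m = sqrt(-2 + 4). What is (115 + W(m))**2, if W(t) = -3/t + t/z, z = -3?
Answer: 238171/18 - 1265*sqrt(2)/3 ≈ 12635.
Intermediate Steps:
m = sqrt(2) ≈ 1.4142
W(t) = -3/t - t/3 (W(t) = -3/t + t/(-3) = -3/t + t*(-1/3) = -3/t - t/3)
(115 + W(m))**2 = (115 + (-3*sqrt(2)/2 - sqrt(2)/3))**2 = (115 - 11*sqrt(2)/6)**2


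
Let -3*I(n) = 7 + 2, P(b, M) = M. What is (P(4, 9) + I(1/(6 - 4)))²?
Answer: 36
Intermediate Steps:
I(n) = -3 (I(n) = -(7 + 2)/3 = -⅓*9 = -3)
(P(4, 9) + I(1/(6 - 4)))² = (9 - 3)² = 6² = 36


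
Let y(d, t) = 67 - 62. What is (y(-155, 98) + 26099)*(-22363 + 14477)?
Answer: -205856144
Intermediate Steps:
y(d, t) = 5
(y(-155, 98) + 26099)*(-22363 + 14477) = (5 + 26099)*(-22363 + 14477) = 26104*(-7886) = -205856144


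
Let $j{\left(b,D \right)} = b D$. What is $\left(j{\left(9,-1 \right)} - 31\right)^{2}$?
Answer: $1600$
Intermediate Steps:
$j{\left(b,D \right)} = D b$
$\left(j{\left(9,-1 \right)} - 31\right)^{2} = \left(\left(-1\right) 9 - 31\right)^{2} = \left(-9 - 31\right)^{2} = \left(-40\right)^{2} = 1600$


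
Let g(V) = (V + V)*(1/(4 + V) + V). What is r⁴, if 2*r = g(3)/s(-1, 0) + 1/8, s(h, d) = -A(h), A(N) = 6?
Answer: 815730721/157351936 ≈ 5.1841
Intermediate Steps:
g(V) = 2*V*(V + 1/(4 + V)) (g(V) = (2*V)*(V + 1/(4 + V)) = 2*V*(V + 1/(4 + V)))
s(h, d) = -6 (s(h, d) = -1*6 = -6)
r = -169/112 (r = ((2*3*(1 + 3² + 4*3)/(4 + 3))/(-6) + 1/8)/2 = ((2*3*(1 + 9 + 12)/7)*(-⅙) + 1*(⅛))/2 = ((2*3*(⅐)*22)*(-⅙) + ⅛)/2 = ((132/7)*(-⅙) + ⅛)/2 = (-22/7 + ⅛)/2 = (½)*(-169/56) = -169/112 ≈ -1.5089)
r⁴ = (-169/112)⁴ = 815730721/157351936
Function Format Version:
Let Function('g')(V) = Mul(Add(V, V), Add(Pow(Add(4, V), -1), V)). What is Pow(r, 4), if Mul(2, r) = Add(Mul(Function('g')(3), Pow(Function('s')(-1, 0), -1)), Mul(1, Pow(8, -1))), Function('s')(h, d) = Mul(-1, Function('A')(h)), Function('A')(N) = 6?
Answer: Rational(815730721, 157351936) ≈ 5.1841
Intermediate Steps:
Function('g')(V) = Mul(2, V, Add(V, Pow(Add(4, V), -1))) (Function('g')(V) = Mul(Mul(2, V), Add(V, Pow(Add(4, V), -1))) = Mul(2, V, Add(V, Pow(Add(4, V), -1))))
Function('s')(h, d) = -6 (Function('s')(h, d) = Mul(-1, 6) = -6)
r = Rational(-169, 112) (r = Mul(Rational(1, 2), Add(Mul(Mul(2, 3, Pow(Add(4, 3), -1), Add(1, Pow(3, 2), Mul(4, 3))), Pow(-6, -1)), Mul(1, Pow(8, -1)))) = Mul(Rational(1, 2), Add(Mul(Mul(2, 3, Pow(7, -1), Add(1, 9, 12)), Rational(-1, 6)), Mul(1, Rational(1, 8)))) = Mul(Rational(1, 2), Add(Mul(Mul(2, 3, Rational(1, 7), 22), Rational(-1, 6)), Rational(1, 8))) = Mul(Rational(1, 2), Add(Mul(Rational(132, 7), Rational(-1, 6)), Rational(1, 8))) = Mul(Rational(1, 2), Add(Rational(-22, 7), Rational(1, 8))) = Mul(Rational(1, 2), Rational(-169, 56)) = Rational(-169, 112) ≈ -1.5089)
Pow(r, 4) = Pow(Rational(-169, 112), 4) = Rational(815730721, 157351936)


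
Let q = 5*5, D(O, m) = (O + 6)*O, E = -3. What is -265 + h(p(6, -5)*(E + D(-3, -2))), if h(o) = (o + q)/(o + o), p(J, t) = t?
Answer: -6343/24 ≈ -264.29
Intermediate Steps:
D(O, m) = O*(6 + O) (D(O, m) = (6 + O)*O = O*(6 + O))
q = 25
h(o) = (25 + o)/(2*o) (h(o) = (o + 25)/(o + o) = (25 + o)/((2*o)) = (25 + o)*(1/(2*o)) = (25 + o)/(2*o))
-265 + h(p(6, -5)*(E + D(-3, -2))) = -265 + (25 - 5*(-3 - 3*(6 - 3)))/(2*((-5*(-3 - 3*(6 - 3))))) = -265 + (25 - 5*(-3 - 3*3))/(2*((-5*(-3 - 3*3)))) = -265 + (25 - 5*(-3 - 9))/(2*((-5*(-3 - 9)))) = -265 + (25 - 5*(-12))/(2*((-5*(-12)))) = -265 + (½)*(25 + 60)/60 = -265 + (½)*(1/60)*85 = -265 + 17/24 = -6343/24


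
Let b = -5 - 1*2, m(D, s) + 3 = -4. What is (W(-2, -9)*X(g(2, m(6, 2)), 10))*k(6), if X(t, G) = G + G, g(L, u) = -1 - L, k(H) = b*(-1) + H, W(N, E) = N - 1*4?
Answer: -1560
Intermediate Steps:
m(D, s) = -7 (m(D, s) = -3 - 4 = -7)
W(N, E) = -4 + N (W(N, E) = N - 4 = -4 + N)
b = -7 (b = -5 - 2 = -7)
k(H) = 7 + H (k(H) = -7*(-1) + H = 7 + H)
X(t, G) = 2*G
(W(-2, -9)*X(g(2, m(6, 2)), 10))*k(6) = ((-4 - 2)*(2*10))*(7 + 6) = -6*20*13 = -120*13 = -1560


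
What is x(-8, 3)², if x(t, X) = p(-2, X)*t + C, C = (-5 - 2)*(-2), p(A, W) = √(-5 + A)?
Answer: -252 - 224*I*√7 ≈ -252.0 - 592.65*I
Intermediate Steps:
C = 14 (C = -7*(-2) = 14)
x(t, X) = 14 + I*t*√7 (x(t, X) = √(-5 - 2)*t + 14 = √(-7)*t + 14 = (I*√7)*t + 14 = I*t*√7 + 14 = 14 + I*t*√7)
x(-8, 3)² = (14 + I*(-8)*√7)² = (14 - 8*I*√7)²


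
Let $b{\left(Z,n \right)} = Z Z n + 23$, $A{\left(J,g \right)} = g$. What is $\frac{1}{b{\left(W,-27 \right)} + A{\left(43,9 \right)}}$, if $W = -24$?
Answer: $- \frac{1}{15520} \approx -6.4433 \cdot 10^{-5}$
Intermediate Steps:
$b{\left(Z,n \right)} = 23 + n Z^{2}$ ($b{\left(Z,n \right)} = Z^{2} n + 23 = n Z^{2} + 23 = 23 + n Z^{2}$)
$\frac{1}{b{\left(W,-27 \right)} + A{\left(43,9 \right)}} = \frac{1}{\left(23 - 27 \left(-24\right)^{2}\right) + 9} = \frac{1}{\left(23 - 15552\right) + 9} = \frac{1}{-15529 + 9} = \frac{1}{-15520} = - \frac{1}{15520}$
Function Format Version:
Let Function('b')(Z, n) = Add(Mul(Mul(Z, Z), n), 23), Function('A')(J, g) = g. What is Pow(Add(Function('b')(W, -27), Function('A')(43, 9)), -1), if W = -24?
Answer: Rational(-1, 15520) ≈ -6.4433e-5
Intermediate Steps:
Function('b')(Z, n) = Add(23, Mul(n, Pow(Z, 2))) (Function('b')(Z, n) = Add(Mul(Pow(Z, 2), n), 23) = Add(Mul(n, Pow(Z, 2)), 23) = Add(23, Mul(n, Pow(Z, 2))))
Pow(Add(Function('b')(W, -27), Function('A')(43, 9)), -1) = Pow(Add(Add(23, Mul(-27, Pow(-24, 2))), 9), -1) = Pow(Add(Add(23, Mul(-27, 576)), 9), -1) = Pow(Add(Add(23, -15552), 9), -1) = Pow(Add(-15529, 9), -1) = Pow(-15520, -1) = Rational(-1, 15520)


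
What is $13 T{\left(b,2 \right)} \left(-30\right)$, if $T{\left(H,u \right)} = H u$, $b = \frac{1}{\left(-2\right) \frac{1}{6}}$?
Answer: $2340$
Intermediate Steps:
$b = -3$ ($b = \frac{1}{\left(-2\right) \frac{1}{6}} = \frac{1}{- \frac{1}{3}} = -3$)
$13 T{\left(b,2 \right)} \left(-30\right) = 13 \left(\left(-3\right) 2\right) \left(-30\right) = 13 \left(-6\right) \left(-30\right) = \left(-78\right) \left(-30\right) = 2340$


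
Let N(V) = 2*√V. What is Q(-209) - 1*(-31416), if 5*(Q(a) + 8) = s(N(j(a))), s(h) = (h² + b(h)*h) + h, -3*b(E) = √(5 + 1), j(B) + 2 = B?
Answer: 156196/5 - 2*I*√1266/15 + 2*I*√211/5 ≈ 31239.0 + 1.0662*I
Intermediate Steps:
j(B) = -2 + B
b(E) = -√6/3 (b(E) = -√(5 + 1)/3 = -√6/3)
s(h) = h + h² - h*√6/3 (s(h) = (h² + (-√6/3)*h) + h = (h² - h*√6/3) + h = h + h² - h*√6/3)
Q(a) = -8 + 2*√(-2 + a)*(3 - √6 + 6*√(-2 + a))/15 (Q(a) = -8 + ((2*√(-2 + a))*(3 - √6 + 3*(2*√(-2 + a)))/3)/5 = -8 + ((2*√(-2 + a))*(3 - √6 + 6*√(-2 + a))/3)/5 = -8 + (2*√(-2 + a)*(3 - √6 + 6*√(-2 + a))/3)/5 = -8 + 2*√(-2 + a)*(3 - √6 + 6*√(-2 + a))/15)
Q(-209) - 1*(-31416) = (-8 + 2*√(-2 - 209)*(3 - √6 + 6*√(-2 - 209))/15) - 1*(-31416) = (-8 + 2*√(-211)*(3 - √6 + 6*√(-211))/15) + 31416 = (-8 + 2*(I*√211)*(3 - √6 + 6*(I*√211))/15) + 31416 = (-8 + 2*(I*√211)*(3 - √6 + 6*I*√211)/15) + 31416 = (-8 + 2*I*√211*(3 - √6 + 6*I*√211)/15) + 31416 = 31408 + 2*I*√211*(3 - √6 + 6*I*√211)/15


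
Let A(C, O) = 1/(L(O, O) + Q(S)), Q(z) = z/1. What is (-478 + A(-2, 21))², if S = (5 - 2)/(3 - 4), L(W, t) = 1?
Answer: 915849/4 ≈ 2.2896e+5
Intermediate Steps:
S = -3 (S = 3/(-1) = 3*(-1) = -3)
Q(z) = z (Q(z) = z*1 = z)
A(C, O) = -½ (A(C, O) = 1/(1 - 3) = 1/(-2) = -½)
(-478 + A(-2, 21))² = (-478 - ½)² = (-957/2)² = 915849/4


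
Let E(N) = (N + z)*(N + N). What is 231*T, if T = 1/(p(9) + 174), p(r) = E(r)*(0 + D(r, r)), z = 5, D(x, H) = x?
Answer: 7/74 ≈ 0.094595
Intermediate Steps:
E(N) = 2*N*(5 + N) (E(N) = (N + 5)*(N + N) = (5 + N)*(2*N) = 2*N*(5 + N))
p(r) = 2*r²*(5 + r) (p(r) = (2*r*(5 + r))*(0 + r) = (2*r*(5 + r))*r = 2*r²*(5 + r))
T = 1/2442 (T = 1/(2*9²*(5 + 9) + 174) = 1/(2*81*14 + 174) = 1/(2268 + 174) = 1/2442 ≈ 0.00040950)
231*T = 231*(1/2442) = 7/74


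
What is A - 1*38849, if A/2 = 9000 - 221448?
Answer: -463745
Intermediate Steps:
A = -424896 (A = 2*(9000 - 221448) = 2*(-212448) = -424896)
A - 1*38849 = -424896 - 1*38849 = -424896 - 38849 = -463745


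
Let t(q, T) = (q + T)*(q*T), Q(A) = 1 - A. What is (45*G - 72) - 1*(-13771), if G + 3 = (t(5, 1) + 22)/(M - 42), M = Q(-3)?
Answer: 256546/19 ≈ 13502.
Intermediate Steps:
t(q, T) = T*q*(T + q) (t(q, T) = (T + q)*(T*q) = T*q*(T + q))
M = 4 (M = 1 - 1*(-3) = 1 + 3 = 4)
G = -83/19 (G = -3 + (1*5*(1 + 5) + 22)/(4 - 42) = -3 + (1*5*6 + 22)/(-38) = -3 + (30 + 22)*(-1/38) = -3 + 52*(-1/38) = -3 - 26/19 = -83/19 ≈ -4.3684)
(45*G - 72) - 1*(-13771) = (45*(-83/19) - 72) - 1*(-13771) = (-3735/19 - 72) + 13771 = -5103/19 + 13771 = 256546/19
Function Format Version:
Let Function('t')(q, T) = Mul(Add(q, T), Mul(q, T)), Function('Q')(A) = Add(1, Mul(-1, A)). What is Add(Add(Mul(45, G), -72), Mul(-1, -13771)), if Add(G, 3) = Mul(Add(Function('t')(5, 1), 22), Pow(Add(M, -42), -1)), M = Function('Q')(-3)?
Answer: Rational(256546, 19) ≈ 13502.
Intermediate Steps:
Function('t')(q, T) = Mul(T, q, Add(T, q)) (Function('t')(q, T) = Mul(Add(T, q), Mul(T, q)) = Mul(T, q, Add(T, q)))
M = 4 (M = Add(1, Mul(-1, -3)) = Add(1, 3) = 4)
G = Rational(-83, 19) (G = Add(-3, Mul(Add(Mul(1, 5, Add(1, 5)), 22), Pow(Add(4, -42), -1))) = Add(-3, Mul(Add(Mul(1, 5, 6), 22), Pow(-38, -1))) = Add(-3, Mul(Add(30, 22), Rational(-1, 38))) = Add(-3, Mul(52, Rational(-1, 38))) = Add(-3, Rational(-26, 19)) = Rational(-83, 19) ≈ -4.3684)
Add(Add(Mul(45, G), -72), Mul(-1, -13771)) = Add(Add(Mul(45, Rational(-83, 19)), -72), Mul(-1, -13771)) = Add(Add(Rational(-3735, 19), -72), 13771) = Add(Rational(-5103, 19), 13771) = Rational(256546, 19)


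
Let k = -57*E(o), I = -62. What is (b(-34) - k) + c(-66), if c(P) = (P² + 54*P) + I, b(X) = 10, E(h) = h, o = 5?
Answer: 1025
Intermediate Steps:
c(P) = -62 + P² + 54*P (c(P) = (P² + 54*P) - 62 = -62 + P² + 54*P)
k = -285 (k = -57*5 = -285)
(b(-34) - k) + c(-66) = (10 - 1*(-285)) + (-62 + (-66)² + 54*(-66)) = (10 + 285) + (-62 + 4356 - 3564) = 295 + 730 = 1025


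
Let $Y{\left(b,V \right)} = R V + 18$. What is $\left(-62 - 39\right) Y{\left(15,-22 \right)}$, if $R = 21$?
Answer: $44844$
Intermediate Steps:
$Y{\left(b,V \right)} = 18 + 21 V$ ($Y{\left(b,V \right)} = 21 V + 18 = 18 + 21 V$)
$\left(-62 - 39\right) Y{\left(15,-22 \right)} = \left(-62 - 39\right) \left(18 + 21 \left(-22\right)\right) = - 101 \left(18 - 462\right) = \left(-101\right) \left(-444\right) = 44844$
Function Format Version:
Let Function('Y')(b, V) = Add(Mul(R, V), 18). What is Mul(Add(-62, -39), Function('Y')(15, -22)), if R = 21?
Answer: 44844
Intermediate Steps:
Function('Y')(b, V) = Add(18, Mul(21, V)) (Function('Y')(b, V) = Add(Mul(21, V), 18) = Add(18, Mul(21, V)))
Mul(Add(-62, -39), Function('Y')(15, -22)) = Mul(Add(-62, -39), Add(18, Mul(21, -22))) = Mul(-101, Add(18, -462)) = Mul(-101, -444) = 44844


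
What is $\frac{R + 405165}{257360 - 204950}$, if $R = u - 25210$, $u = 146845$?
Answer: $\frac{17560}{1747} \approx 10.052$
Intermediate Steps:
$R = 121635$ ($R = 146845 - 25210 = 121635$)
$\frac{R + 405165}{257360 - 204950} = \frac{121635 + 405165}{257360 - 204950} = \frac{526800}{52410} = 526800 \cdot \frac{1}{52410} = \frac{17560}{1747}$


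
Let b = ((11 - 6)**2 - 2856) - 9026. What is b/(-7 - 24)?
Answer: 11857/31 ≈ 382.48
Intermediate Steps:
b = -11857 (b = (5**2 - 2856) - 9026 = (25 - 2856) - 9026 = -2831 - 9026 = -11857)
b/(-7 - 24) = -11857/(-7 - 24) = -11857/(-31) = -11857*(-1/31) = 11857/31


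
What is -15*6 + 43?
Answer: -47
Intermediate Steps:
-15*6 + 43 = -90 + 43 = -47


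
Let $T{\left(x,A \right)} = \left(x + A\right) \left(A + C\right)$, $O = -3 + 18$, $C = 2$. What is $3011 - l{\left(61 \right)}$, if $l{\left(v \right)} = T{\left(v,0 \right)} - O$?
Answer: $2904$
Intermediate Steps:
$O = 15$
$T{\left(x,A \right)} = \left(2 + A\right) \left(A + x\right)$ ($T{\left(x,A \right)} = \left(x + A\right) \left(A + 2\right) = \left(A + x\right) \left(2 + A\right) = \left(2 + A\right) \left(A + x\right)$)
$l{\left(v \right)} = -15 + 2 v$ ($l{\left(v \right)} = \left(0^{2} + 2 \cdot 0 + 2 v + 0 v\right) - 15 = \left(0 + 0 + 2 v + 0\right) - 15 = 2 v - 15 = -15 + 2 v$)
$3011 - l{\left(61 \right)} = 3011 - \left(-15 + 2 \cdot 61\right) = 3011 - \left(-15 + 122\right) = 3011 - 107 = 2904$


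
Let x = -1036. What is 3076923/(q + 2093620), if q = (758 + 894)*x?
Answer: 3076923/382148 ≈ 8.0517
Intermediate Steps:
q = -1711472 (q = (758 + 894)*(-1036) = 1652*(-1036) = -1711472)
3076923/(q + 2093620) = 3076923/(-1711472 + 2093620) = 3076923/382148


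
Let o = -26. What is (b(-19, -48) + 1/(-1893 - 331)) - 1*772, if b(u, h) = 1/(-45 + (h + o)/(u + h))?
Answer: -5049637197/6540784 ≈ -772.02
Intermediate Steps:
b(u, h) = 1/(-45 + (-26 + h)/(h + u)) (b(u, h) = 1/(-45 + (h - 26)/(u + h)) = 1/(-45 + (-26 + h)/(h + u)))
(b(-19, -48) + 1/(-1893 - 331)) - 1*772 = ((-1*(-48) - 1*(-19))/(26 + 44*(-48) + 45*(-19)) + 1/(-1893 - 331)) - 1*772 = ((48 + 19)/(26 - 2112 - 855) + 1/(-2224)) - 772 = (67/(-2941) - 1/2224) - 772 = (-1/2941*67 - 1/2224) - 772 = (-67/2941 - 1/2224) - 772 = -151949/6540784 - 772 = -5049637197/6540784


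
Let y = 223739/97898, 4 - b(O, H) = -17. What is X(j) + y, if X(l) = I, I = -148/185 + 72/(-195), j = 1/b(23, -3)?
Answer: 7102787/6363370 ≈ 1.1162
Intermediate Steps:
b(O, H) = 21 (b(O, H) = 4 - 1*(-17) = 4 + 17 = 21)
y = 223739/97898 (y = 223739*(1/97898) = 223739/97898 ≈ 2.2854)
j = 1/21 ≈ 0.047619
I = -76/65 (I = -148*1/185 + 72*(-1/195) = -4/5 - 24/65 = -76/65 ≈ -1.1692)
X(l) = -76/65
X(j) + y = -76/65 + 223739/97898 = 7102787/6363370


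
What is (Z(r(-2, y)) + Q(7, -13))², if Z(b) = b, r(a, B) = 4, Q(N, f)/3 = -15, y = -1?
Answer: 1681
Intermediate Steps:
Q(N, f) = -45 (Q(N, f) = 3*(-15) = -45)
(Z(r(-2, y)) + Q(7, -13))² = (4 - 45)² = (-41)² = 1681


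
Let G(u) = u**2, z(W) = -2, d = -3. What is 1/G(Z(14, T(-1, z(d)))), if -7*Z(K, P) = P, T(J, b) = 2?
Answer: 49/4 ≈ 12.250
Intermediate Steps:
Z(K, P) = -P/7
1/G(Z(14, T(-1, z(d)))) = 1/((-1/7*2)**2) = 1/((-2/7)**2) = 1/(4/49) = 49/4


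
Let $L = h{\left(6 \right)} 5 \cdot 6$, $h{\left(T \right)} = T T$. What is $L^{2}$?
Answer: $1166400$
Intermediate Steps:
$h{\left(T \right)} = T^{2}$
$L = 1080$ ($L = 6^{2} \cdot 5 \cdot 6 = 36 \cdot 5 \cdot 6 = 180 \cdot 6 = 1080$)
$L^{2} = 1080^{2} = 1166400$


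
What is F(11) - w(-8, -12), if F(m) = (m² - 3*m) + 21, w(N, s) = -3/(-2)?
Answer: 215/2 ≈ 107.50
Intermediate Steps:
w(N, s) = 3/2 (w(N, s) = -3*(-½) = 3/2)
F(m) = 21 + m² - 3*m
F(11) - w(-8, -12) = (21 + 11² - 3*11) - 1*3/2 = (21 + 121 - 33) - 3/2 = 109 - 3/2 = 215/2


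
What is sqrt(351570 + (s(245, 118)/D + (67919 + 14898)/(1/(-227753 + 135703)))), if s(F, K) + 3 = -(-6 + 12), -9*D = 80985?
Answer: I*sqrt(5555074934307503135)/26995 ≈ 87310.0*I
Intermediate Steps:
D = -26995/3 (D = -1/9*80985 = -26995/3 ≈ -8998.3)
s(F, K) = -9 (s(F, K) = -3 - (-6 + 12) = -3 - 1*6 = -3 - 6 = -9)
sqrt(351570 + (s(245, 118)/D + (67919 + 14898)/(1/(-227753 + 135703)))) = sqrt(351570 + (-9/(-26995/3) + (67919 + 14898)/(1/(-227753 + 135703)))) = sqrt(351570 + (-9*(-3/26995) + 82817/(1/(-92050)))) = sqrt(351570 + (27/26995 + 82817/(-1/92050))) = sqrt(351570 + (27/26995 + 82817*(-92050))) = sqrt(351570 + (27/26995 - 7623304850)) = sqrt(351570 - 205791114425723/26995) = sqrt(-205781623793573/26995) = I*sqrt(5555074934307503135)/26995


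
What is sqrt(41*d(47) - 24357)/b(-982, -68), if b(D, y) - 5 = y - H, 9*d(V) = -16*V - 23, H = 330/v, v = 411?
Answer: -274*I*sqrt(62747)/26223 ≈ -2.6174*I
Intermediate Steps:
H = 110/137 (H = 330/411 = 330*(1/411) = 110/137 ≈ 0.80292)
d(V) = -23/9 - 16*V/9 (d(V) = (-16*V - 23)/9 = (-23 - 16*V)/9 = -23/9 - 16*V/9)
b(D, y) = 575/137 + y (b(D, y) = 5 + (y - 1*110/137) = 5 + (y - 110/137) = 5 + (-110/137 + y) = 575/137 + y)
sqrt(41*d(47) - 24357)/b(-982, -68) = sqrt(41*(-23/9 - 16/9*47) - 24357)/(575/137 - 68) = sqrt(41*(-23/9 - 752/9) - 24357)/(-8741/137) = sqrt(41*(-775/9) - 24357)*(-137/8741) = sqrt(-31775/9 - 24357)*(-137/8741) = sqrt(-250988/9)*(-137/8741) = (2*I*sqrt(62747)/3)*(-137/8741) = -274*I*sqrt(62747)/26223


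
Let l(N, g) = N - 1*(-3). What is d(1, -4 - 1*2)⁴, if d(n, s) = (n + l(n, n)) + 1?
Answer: 1296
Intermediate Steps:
l(N, g) = 3 + N (l(N, g) = N + 3 = 3 + N)
d(n, s) = 4 + 2*n (d(n, s) = (n + (3 + n)) + 1 = (3 + 2*n) + 1 = 4 + 2*n)
d(1, -4 - 1*2)⁴ = (4 + 2*1)⁴ = (4 + 2)⁴ = 6⁴ = 1296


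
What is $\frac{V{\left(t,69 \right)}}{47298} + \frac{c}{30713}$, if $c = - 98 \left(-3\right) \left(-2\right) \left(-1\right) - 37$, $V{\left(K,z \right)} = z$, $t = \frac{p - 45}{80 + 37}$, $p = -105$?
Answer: $\frac{9393465}{484221158} \approx 0.019399$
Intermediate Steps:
$t = - \frac{50}{39}$ ($t = \frac{-105 - 45}{80 + 37} = - \frac{150}{117} = \left(-150\right) \frac{1}{117} = - \frac{50}{39} \approx -1.2821$)
$c = 551$ ($c = - 98 \cdot 6 \left(-1\right) - 37 = \left(-98\right) \left(-6\right) - 37 = 588 - 37 = 551$)
$\frac{V{\left(t,69 \right)}}{47298} + \frac{c}{30713} = \frac{69}{47298} + \frac{551}{30713} = 69 \cdot \frac{1}{47298} + 551 \cdot \frac{1}{30713} = \frac{23}{15766} + \frac{551}{30713} = \frac{9393465}{484221158}$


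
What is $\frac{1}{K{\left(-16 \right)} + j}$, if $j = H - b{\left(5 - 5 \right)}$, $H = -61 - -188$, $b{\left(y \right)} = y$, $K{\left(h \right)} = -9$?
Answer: $\frac{1}{118} \approx 0.0084746$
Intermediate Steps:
$H = 127$ ($H = -61 + 188 = 127$)
$j = 127$ ($j = 127 - \left(5 - 5\right) = 127 - 0 = 127 + 0 = 127$)
$\frac{1}{K{\left(-16 \right)} + j} = \frac{1}{-9 + 127} = \frac{1}{118}$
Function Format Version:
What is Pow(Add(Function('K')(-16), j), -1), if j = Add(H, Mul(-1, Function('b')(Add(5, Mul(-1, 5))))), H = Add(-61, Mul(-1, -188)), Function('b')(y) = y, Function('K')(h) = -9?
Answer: Rational(1, 118) ≈ 0.0084746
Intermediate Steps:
H = 127 (H = Add(-61, 188) = 127)
j = 127 (j = Add(127, Mul(-1, Add(5, Mul(-1, 5)))) = Add(127, Mul(-1, Add(5, -5))) = Add(127, Mul(-1, 0)) = Add(127, 0) = 127)
Pow(Add(Function('K')(-16), j), -1) = Pow(Add(-9, 127), -1) = Pow(118, -1) = Rational(1, 118)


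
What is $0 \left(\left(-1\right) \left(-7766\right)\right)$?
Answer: $0$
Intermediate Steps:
$0 \left(\left(-1\right) \left(-7766\right)\right) = 0 \cdot 7766 = 0$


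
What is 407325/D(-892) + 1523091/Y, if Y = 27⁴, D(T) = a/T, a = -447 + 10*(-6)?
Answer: 21454589261893/29937843 ≈ 7.1664e+5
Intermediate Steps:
a = -507 (a = -447 - 60 = -507)
D(T) = -507/T
Y = 531441
407325/D(-892) + 1523091/Y = 407325/((-507/(-892))) + 1523091/531441 = 407325/((-507*(-1/892))) + 1523091*(1/531441) = 407325/(507/892) + 507697/177147 = 407325*(892/507) + 507697/177147 = 121111300/169 + 507697/177147 = 21454589261893/29937843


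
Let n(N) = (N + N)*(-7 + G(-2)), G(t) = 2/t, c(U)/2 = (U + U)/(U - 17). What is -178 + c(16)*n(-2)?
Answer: -2226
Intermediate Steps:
c(U) = 4*U/(-17 + U) (c(U) = 2*((U + U)/(U - 17)) = 2*((2*U)/(-17 + U)) = 2*(2*U/(-17 + U)) = 4*U/(-17 + U))
n(N) = -16*N (n(N) = (N + N)*(-7 + 2/(-2)) = (2*N)*(-7 + 2*(-1/2)) = (2*N)*(-7 - 1) = (2*N)*(-8) = -16*N)
-178 + c(16)*n(-2) = -178 + (4*16/(-17 + 16))*(-16*(-2)) = -178 + (4*16/(-1))*32 = -178 + (4*16*(-1))*32 = -178 - 64*32 = -178 - 2048 = -2226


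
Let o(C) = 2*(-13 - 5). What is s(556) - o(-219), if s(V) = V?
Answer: 592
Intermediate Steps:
o(C) = -36 (o(C) = 2*(-18) = -36)
s(556) - o(-219) = 556 - 1*(-36) = 556 + 36 = 592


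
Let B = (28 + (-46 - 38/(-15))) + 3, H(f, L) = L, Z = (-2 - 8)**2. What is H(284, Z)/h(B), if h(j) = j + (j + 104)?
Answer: 750/593 ≈ 1.2648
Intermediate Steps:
Z = 100 (Z = (-10)**2 = 100)
B = -187/15 (B = (28 + (-46 - 38*(-1/15))) + 3 = (28 + (-46 + 38/15)) + 3 = (28 - 652/15) + 3 = -232/15 + 3 = -187/15 ≈ -12.467)
h(j) = 104 + 2*j (h(j) = j + (104 + j) = 104 + 2*j)
H(284, Z)/h(B) = 100/(104 + 2*(-187/15)) = 100/(104 - 374/15) = 100/(1186/15) = 100*(15/1186) = 750/593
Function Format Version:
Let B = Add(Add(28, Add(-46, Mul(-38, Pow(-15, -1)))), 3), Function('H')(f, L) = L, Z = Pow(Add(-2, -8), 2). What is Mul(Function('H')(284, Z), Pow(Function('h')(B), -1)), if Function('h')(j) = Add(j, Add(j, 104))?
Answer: Rational(750, 593) ≈ 1.2648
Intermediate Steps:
Z = 100 (Z = Pow(-10, 2) = 100)
B = Rational(-187, 15) (B = Add(Add(28, Add(-46, Mul(-38, Rational(-1, 15)))), 3) = Add(Add(28, Add(-46, Rational(38, 15))), 3) = Add(Add(28, Rational(-652, 15)), 3) = Add(Rational(-232, 15), 3) = Rational(-187, 15) ≈ -12.467)
Function('h')(j) = Add(104, Mul(2, j)) (Function('h')(j) = Add(j, Add(104, j)) = Add(104, Mul(2, j)))
Mul(Function('H')(284, Z), Pow(Function('h')(B), -1)) = Mul(100, Pow(Add(104, Mul(2, Rational(-187, 15))), -1)) = Mul(100, Pow(Add(104, Rational(-374, 15)), -1)) = Mul(100, Pow(Rational(1186, 15), -1)) = Mul(100, Rational(15, 1186)) = Rational(750, 593)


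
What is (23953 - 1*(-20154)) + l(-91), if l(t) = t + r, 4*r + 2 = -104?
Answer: 87979/2 ≈ 43990.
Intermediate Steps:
r = -53/2 (r = -½ + (¼)*(-104) = -½ - 26 = -53/2 ≈ -26.500)
l(t) = -53/2 + t (l(t) = t - 53/2 = -53/2 + t)
(23953 - 1*(-20154)) + l(-91) = (23953 - 1*(-20154)) + (-53/2 - 91) = (23953 + 20154) - 235/2 = 44107 - 235/2 = 87979/2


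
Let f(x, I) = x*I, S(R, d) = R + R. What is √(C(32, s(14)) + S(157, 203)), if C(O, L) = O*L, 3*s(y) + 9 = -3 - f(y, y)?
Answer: I*√17142/3 ≈ 43.642*I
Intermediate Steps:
S(R, d) = 2*R
f(x, I) = I*x
s(y) = -4 - y²/3 (s(y) = -3 + (-3 - y*y)/3 = -3 + (-3 - y²)/3 = -3 + (-1 - y²/3) = -4 - y²/3)
C(O, L) = L*O
√(C(32, s(14)) + S(157, 203)) = √((-4 - ⅓*14²)*32 + 2*157) = √((-4 - ⅓*196)*32 + 314) = √((-4 - 196/3)*32 + 314) = √(-208/3*32 + 314) = √(-6656/3 + 314) = √(-5714/3) = I*√17142/3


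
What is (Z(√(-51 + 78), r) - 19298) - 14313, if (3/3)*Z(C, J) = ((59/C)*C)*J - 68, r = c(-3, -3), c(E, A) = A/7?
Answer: -235930/7 ≈ -33704.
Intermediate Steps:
c(E, A) = A/7 (c(E, A) = A*(⅐) = A/7)
r = -3/7 (r = (⅐)*(-3) = -3/7 ≈ -0.42857)
Z(C, J) = -68 + 59*J (Z(C, J) = ((59/C)*C)*J - 68 = 59*J - 68 = -68 + 59*J)
(Z(√(-51 + 78), r) - 19298) - 14313 = ((-68 + 59*(-3/7)) - 19298) - 14313 = ((-68 - 177/7) - 19298) - 14313 = (-653/7 - 19298) - 14313 = -135739/7 - 14313 = -235930/7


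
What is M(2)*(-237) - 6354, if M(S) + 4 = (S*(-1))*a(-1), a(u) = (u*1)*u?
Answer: -4932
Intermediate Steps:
a(u) = u² (a(u) = u*u = u²)
M(S) = -4 - S (M(S) = -4 + (S*(-1))*(-1)² = -4 - S*1 = -4 - S)
M(2)*(-237) - 6354 = (-4 - 1*2)*(-237) - 6354 = (-4 - 2)*(-237) - 6354 = -6*(-237) - 6354 = 1422 - 6354 = -4932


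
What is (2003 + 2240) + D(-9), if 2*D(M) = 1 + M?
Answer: 4239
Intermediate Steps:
D(M) = ½ + M/2 (D(M) = (1 + M)/2 = ½ + M/2)
(2003 + 2240) + D(-9) = (2003 + 2240) + (½ + (½)*(-9)) = 4243 + (½ - 9/2) = 4243 - 4 = 4239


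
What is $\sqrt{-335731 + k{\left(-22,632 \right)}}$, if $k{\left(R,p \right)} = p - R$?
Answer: $i \sqrt{335077} \approx 578.86 i$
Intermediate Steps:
$\sqrt{-335731 + k{\left(-22,632 \right)}} = \sqrt{-335731 + \left(632 - -22\right)} = \sqrt{-335731 + \left(632 + 22\right)} = \sqrt{-335731 + 654} = \sqrt{-335077} = i \sqrt{335077}$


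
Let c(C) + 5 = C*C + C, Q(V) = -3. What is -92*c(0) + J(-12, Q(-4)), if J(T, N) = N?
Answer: 457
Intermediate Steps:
c(C) = -5 + C + C² (c(C) = -5 + (C*C + C) = -5 + (C² + C) = -5 + (C + C²) = -5 + C + C²)
-92*c(0) + J(-12, Q(-4)) = -92*(-5 + 0 + 0²) - 3 = -92*(-5 + 0 + 0) - 3 = -92*(-5) - 3 = 460 - 3 = 457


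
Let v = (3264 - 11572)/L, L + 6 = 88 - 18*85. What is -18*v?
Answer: -18693/181 ≈ -103.28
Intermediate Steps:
L = -1448 (L = -6 + (88 - 18*85) = -6 + (88 - 1530) = -6 - 1442 = -1448)
v = 2077/362 (v = (3264 - 11572)/(-1448) = -8308*(-1/1448) = 2077/362 ≈ 5.7376)
-18*v = -18*2077/362 = -18693/181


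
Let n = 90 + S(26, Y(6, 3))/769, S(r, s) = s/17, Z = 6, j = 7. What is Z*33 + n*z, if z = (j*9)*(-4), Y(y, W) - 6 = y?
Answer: -293910210/13073 ≈ -22482.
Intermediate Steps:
Y(y, W) = 6 + y
S(r, s) = s/17 (S(r, s) = s*(1/17) = s/17)
z = -252 (z = (7*9)*(-4) = 63*(-4) = -252)
n = 1176582/13073 (n = 90 + ((6 + 6)/17)/769 = 90 + ((1/17)*12)*(1/769) = 90 + (12/17)*(1/769) = 90 + 12/13073 = 1176582/13073 ≈ 90.001)
Z*33 + n*z = 6*33 + (1176582/13073)*(-252) = 198 - 296498664/13073 = -293910210/13073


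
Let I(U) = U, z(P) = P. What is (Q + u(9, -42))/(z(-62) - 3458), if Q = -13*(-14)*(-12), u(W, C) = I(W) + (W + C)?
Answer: 69/110 ≈ 0.62727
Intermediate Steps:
u(W, C) = C + 2*W (u(W, C) = W + (W + C) = W + (C + W) = C + 2*W)
Q = -2184 (Q = 182*(-12) = -2184)
(Q + u(9, -42))/(z(-62) - 3458) = (-2184 + (-42 + 2*9))/(-62 - 3458) = (-2184 + (-42 + 18))/(-3520) = (-2184 - 24)*(-1/3520) = -2208*(-1/3520) = 69/110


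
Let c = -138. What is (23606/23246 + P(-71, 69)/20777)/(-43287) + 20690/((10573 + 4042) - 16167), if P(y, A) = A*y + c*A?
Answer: -108140731410192913/8111857016532552 ≈ -13.331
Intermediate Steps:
P(y, A) = -138*A + A*y (P(y, A) = A*y - 138*A = -138*A + A*y)
(23606/23246 + P(-71, 69)/20777)/(-43287) + 20690/((10573 + 4042) - 16167) = (23606/23246 + (69*(-138 - 71))/20777)/(-43287) + 20690/((10573 + 4042) - 16167) = (23606*(1/23246) + (69*(-209))*(1/20777))*(-1/43287) + 20690/(14615 - 16167) = (11803/11623 - 14421*1/20777)*(-1/43287) + 20690/(-1552) = (11803/11623 - 14421/20777)*(-1/43287) + 20690*(-1/1552) = (77615648/241491071)*(-1/43287) - 10345/776 = -77615648/10453423990377 - 10345/776 = -108140731410192913/8111857016532552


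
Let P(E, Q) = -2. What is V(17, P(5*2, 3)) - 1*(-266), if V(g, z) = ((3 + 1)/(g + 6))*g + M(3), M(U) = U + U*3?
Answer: 6462/23 ≈ 280.96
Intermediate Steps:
M(U) = 4*U (M(U) = U + 3*U = 4*U)
V(g, z) = 12 + 4*g/(6 + g) (V(g, z) = ((3 + 1)/(g + 6))*g + 4*3 = (4/(6 + g))*g + 12 = 4*g/(6 + g) + 12 = 12 + 4*g/(6 + g))
V(17, P(5*2, 3)) - 1*(-266) = 8*(9 + 2*17)/(6 + 17) - 1*(-266) = 8*(9 + 34)/23 + 266 = 8*(1/23)*43 + 266 = 344/23 + 266 = 6462/23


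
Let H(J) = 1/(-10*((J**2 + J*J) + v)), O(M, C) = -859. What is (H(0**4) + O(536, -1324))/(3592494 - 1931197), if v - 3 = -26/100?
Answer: -117688/227597689 ≈ -0.00051709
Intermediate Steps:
v = 137/50 (v = 3 - 26/100 = 3 - 26*1/100 = 3 - 13/50 = 137/50 ≈ 2.7400)
H(J) = 1/(-137/5 - 20*J**2) (H(J) = 1/(-10*((J**2 + J*J) + 137/50)) = 1/(-10*((J**2 + J**2) + 137/50)) = 1/(-10*(2*J**2 + 137/50)) = 1/(-10*(137/50 + 2*J**2)) = 1/(-137/5 - 20*J**2))
(H(0**4) + O(536, -1324))/(3592494 - 1931197) = (-5/(137 + 100*(0**4)**2) - 859)/(3592494 - 1931197) = (-5/(137 + 100*0**2) - 859)/1661297 = (-5/(137 + 100*0) - 859)*(1/1661297) = (-5/(137 + 0) - 859)*(1/1661297) = (-5/137 - 859)*(1/1661297) = -117688/137*1/1661297 = -117688/227597689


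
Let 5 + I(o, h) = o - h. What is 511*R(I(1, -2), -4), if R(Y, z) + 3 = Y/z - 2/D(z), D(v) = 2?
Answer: -3577/2 ≈ -1788.5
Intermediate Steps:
I(o, h) = -5 + o - h (I(o, h) = -5 + (o - h) = -5 + o - h)
R(Y, z) = -4 + Y/z (R(Y, z) = -3 + (Y/z - 2/2) = -3 + (Y/z - 2*½) = -3 + (Y/z - 1) = -3 + (-1 + Y/z) = -4 + Y/z)
511*R(I(1, -2), -4) = 511*(-4 + (-5 + 1 - 1*(-2))/(-4)) = 511*(-4 + (-5 + 1 + 2)*(-¼)) = 511*(-4 - 2*(-¼)) = 511*(-4 + ½) = 511*(-7/2) = -3577/2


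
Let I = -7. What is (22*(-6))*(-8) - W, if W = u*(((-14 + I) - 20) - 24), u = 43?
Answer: 3851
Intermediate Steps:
W = -2795 (W = 43*(((-14 - 7) - 20) - 24) = 43*((-21 - 20) - 24) = 43*(-41 - 24) = 43*(-65) = -2795)
(22*(-6))*(-8) - W = (22*(-6))*(-8) - 1*(-2795) = -132*(-8) + 2795 = 1056 + 2795 = 3851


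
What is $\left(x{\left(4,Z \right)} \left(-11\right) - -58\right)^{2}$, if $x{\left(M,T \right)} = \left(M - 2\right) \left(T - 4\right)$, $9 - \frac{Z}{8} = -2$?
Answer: $3204100$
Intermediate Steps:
$Z = 88$ ($Z = 72 - -16 = 72 + 16 = 88$)
$x{\left(M,T \right)} = \left(-4 + T\right) \left(-2 + M\right)$ ($x{\left(M,T \right)} = \left(-2 + M\right) \left(-4 + T\right) = \left(-4 + T\right) \left(-2 + M\right)$)
$\left(x{\left(4,Z \right)} \left(-11\right) - -58\right)^{2} = \left(\left(8 - 16 - 176 + 4 \cdot 88\right) \left(-11\right) - -58\right)^{2} = \left(\left(8 - 16 - 176 + 352\right) \left(-11\right) + \left(-37 + 95\right)\right)^{2} = \left(168 \left(-11\right) + 58\right)^{2} = \left(-1848 + 58\right)^{2} = \left(-1790\right)^{2} = 3204100$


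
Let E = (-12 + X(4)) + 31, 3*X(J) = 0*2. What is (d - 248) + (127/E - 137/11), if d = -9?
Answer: -54919/209 ≈ -262.77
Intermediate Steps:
X(J) = 0 (X(J) = (0*2)/3 = (1/3)*0 = 0)
E = 19 (E = (-12 + 0) + 31 = -12 + 31 = 19)
(d - 248) + (127/E - 137/11) = (-9 - 248) + (127/19 - 137/11) = -257 + (127*(1/19) - 137*1/11) = -257 + (127/19 - 137/11) = -257 - 1206/209 = -54919/209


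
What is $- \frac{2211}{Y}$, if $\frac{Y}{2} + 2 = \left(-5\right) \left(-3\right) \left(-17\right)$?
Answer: $\frac{2211}{514} \approx 4.3016$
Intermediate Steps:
$Y = -514$ ($Y = -4 + 2 \left(-5\right) \left(-3\right) \left(-17\right) = -4 + 2 \cdot 15 \left(-17\right) = -4 + 2 \left(-255\right) = -4 - 510 = -514$)
$- \frac{2211}{Y} = - \frac{2211}{-514} = \left(-2211\right) \left(- \frac{1}{514}\right) = \frac{2211}{514}$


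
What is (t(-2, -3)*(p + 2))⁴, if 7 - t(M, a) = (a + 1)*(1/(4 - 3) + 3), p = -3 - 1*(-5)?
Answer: 12960000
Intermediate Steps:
p = 2 (p = -3 + 5 = 2)
t(M, a) = 3 - 4*a (t(M, a) = 7 - (a + 1)*(1/(4 - 3) + 3) = 7 - (1 + a)*(1/1 + 3) = 7 - (1 + a)*(1 + 3) = 7 - (1 + a)*4 = 7 - (4 + 4*a) = 7 + (-4 - 4*a) = 3 - 4*a)
(t(-2, -3)*(p + 2))⁴ = ((3 - 4*(-3))*(2 + 2))⁴ = ((3 + 12)*4)⁴ = (15*4)⁴ = 60⁴ = 12960000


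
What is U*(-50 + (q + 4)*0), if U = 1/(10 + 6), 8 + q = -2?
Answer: -25/8 ≈ -3.1250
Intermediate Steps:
q = -10 (q = -8 - 2 = -10)
U = 1/16 ≈ 0.062500
U*(-50 + (q + 4)*0) = (-50 + (-10 + 4)*0)/16 = (-50 - 6*0)/16 = (-50 + 0)/16 = (1/16)*(-50) = -25/8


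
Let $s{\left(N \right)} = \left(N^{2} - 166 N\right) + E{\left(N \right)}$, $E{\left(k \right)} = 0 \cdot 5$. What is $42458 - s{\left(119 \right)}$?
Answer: $48051$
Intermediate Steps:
$E{\left(k \right)} = 0$
$s{\left(N \right)} = N^{2} - 166 N$ ($s{\left(N \right)} = \left(N^{2} - 166 N\right) + 0 = N^{2} - 166 N$)
$42458 - s{\left(119 \right)} = 42458 - 119 \left(-166 + 119\right) = 42458 - 119 \left(-47\right) = 42458 - -5593 = 42458 + 5593 = 48051$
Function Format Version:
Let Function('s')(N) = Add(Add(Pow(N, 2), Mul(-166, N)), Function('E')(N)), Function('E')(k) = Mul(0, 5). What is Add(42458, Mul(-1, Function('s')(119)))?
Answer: 48051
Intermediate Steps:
Function('E')(k) = 0
Function('s')(N) = Add(Pow(N, 2), Mul(-166, N)) (Function('s')(N) = Add(Add(Pow(N, 2), Mul(-166, N)), 0) = Add(Pow(N, 2), Mul(-166, N)))
Add(42458, Mul(-1, Function('s')(119))) = Add(42458, Mul(-1, Mul(119, Add(-166, 119)))) = Add(42458, Mul(-1, Mul(119, -47))) = Add(42458, Mul(-1, -5593)) = Add(42458, 5593) = 48051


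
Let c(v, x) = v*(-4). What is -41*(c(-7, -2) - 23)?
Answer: -205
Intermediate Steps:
c(v, x) = -4*v
-41*(c(-7, -2) - 23) = -41*(-4*(-7) - 23) = -41*(28 - 23) = -41*5 = -205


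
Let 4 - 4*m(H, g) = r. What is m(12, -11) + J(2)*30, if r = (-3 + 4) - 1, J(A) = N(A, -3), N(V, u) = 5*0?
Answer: 1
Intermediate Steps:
N(V, u) = 0
J(A) = 0
r = 0 (r = 1 - 1 = 0)
m(H, g) = 1 (m(H, g) = 1 - 1/4*0 = 1 + 0 = 1)
m(12, -11) + J(2)*30 = 1 + 0*30 = 1 + 0 = 1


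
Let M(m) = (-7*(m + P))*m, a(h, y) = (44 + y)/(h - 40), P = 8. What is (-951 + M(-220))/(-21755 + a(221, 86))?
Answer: 59265011/3937525 ≈ 15.051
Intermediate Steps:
a(h, y) = (44 + y)/(-40 + h)
M(m) = m*(-56 - 7*m) (M(m) = (-7*(m + 8))*m = (-7*(8 + m))*m = (-56 - 7*m)*m = m*(-56 - 7*m))
(-951 + M(-220))/(-21755 + a(221, 86)) = (-951 - 7*(-220)*(8 - 220))/(-21755 + (44 + 86)/(-40 + 221)) = (-951 - 7*(-220)*(-212))/(-21755 + 130/181) = (-951 - 326480)/(-21755 + (1/181)*130) = -327431/(-21755 + 130/181) = -327431/(-3937525/181) = -327431*(-181/3937525) = 59265011/3937525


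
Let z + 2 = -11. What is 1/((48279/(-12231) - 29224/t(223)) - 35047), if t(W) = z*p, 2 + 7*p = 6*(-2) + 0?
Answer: -4077/147485260 ≈ -2.7643e-5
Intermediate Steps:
z = -13 (z = -2 - 11 = -13)
p = -2 (p = -2/7 + (6*(-2) + 0)/7 = -2/7 + (-12 + 0)/7 = -2/7 + (⅐)*(-12) = -2/7 - 12/7 = -2)
t(W) = 26 (t(W) = -13*(-2) = 26)
1/((48279/(-12231) - 29224/t(223)) - 35047) = 1/((48279/(-12231) - 29224/26) - 35047) = 1/((48279*(-1/12231) - 29224*1/26) - 35047) = 1/((-16093/4077 - 1124) - 35047) = 1/(-4598641/4077 - 35047) = 1/(-147485260/4077) = -4077/147485260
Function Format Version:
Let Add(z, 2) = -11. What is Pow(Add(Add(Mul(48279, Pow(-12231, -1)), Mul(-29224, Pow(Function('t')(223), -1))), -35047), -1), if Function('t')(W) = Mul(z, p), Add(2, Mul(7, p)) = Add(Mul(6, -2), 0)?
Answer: Rational(-4077, 147485260) ≈ -2.7643e-5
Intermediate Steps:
z = -13 (z = Add(-2, -11) = -13)
p = -2 (p = Add(Rational(-2, 7), Mul(Rational(1, 7), Add(Mul(6, -2), 0))) = Add(Rational(-2, 7), Mul(Rational(1, 7), Add(-12, 0))) = Add(Rational(-2, 7), Mul(Rational(1, 7), -12)) = Add(Rational(-2, 7), Rational(-12, 7)) = -2)
Function('t')(W) = 26 (Function('t')(W) = Mul(-13, -2) = 26)
Pow(Add(Add(Mul(48279, Pow(-12231, -1)), Mul(-29224, Pow(Function('t')(223), -1))), -35047), -1) = Pow(Add(Add(Mul(48279, Pow(-12231, -1)), Mul(-29224, Pow(26, -1))), -35047), -1) = Pow(Add(Add(Mul(48279, Rational(-1, 12231)), Mul(-29224, Rational(1, 26))), -35047), -1) = Pow(Add(Add(Rational(-16093, 4077), -1124), -35047), -1) = Pow(Add(Rational(-4598641, 4077), -35047), -1) = Pow(Rational(-147485260, 4077), -1) = Rational(-4077, 147485260)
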